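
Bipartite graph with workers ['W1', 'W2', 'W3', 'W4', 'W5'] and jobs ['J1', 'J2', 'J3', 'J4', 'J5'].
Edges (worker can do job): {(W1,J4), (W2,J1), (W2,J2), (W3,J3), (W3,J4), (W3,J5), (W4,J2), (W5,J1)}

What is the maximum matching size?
Maximum matching size = 4

Maximum matching: {(W1,J4), (W3,J3), (W4,J2), (W5,J1)}
Size: 4

This assigns 4 workers to 4 distinct jobs.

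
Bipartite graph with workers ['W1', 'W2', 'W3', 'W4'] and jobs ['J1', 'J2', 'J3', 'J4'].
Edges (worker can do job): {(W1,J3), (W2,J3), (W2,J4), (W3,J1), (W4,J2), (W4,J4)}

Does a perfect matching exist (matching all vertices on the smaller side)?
Yes, perfect matching exists (size 4)

Perfect matching: {(W1,J3), (W2,J4), (W3,J1), (W4,J2)}
All 4 vertices on the smaller side are matched.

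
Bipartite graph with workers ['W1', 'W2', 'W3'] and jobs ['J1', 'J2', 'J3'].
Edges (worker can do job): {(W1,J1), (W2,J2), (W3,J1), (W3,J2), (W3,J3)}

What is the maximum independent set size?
Maximum independent set = 3

By König's theorem:
- Min vertex cover = Max matching = 3
- Max independent set = Total vertices - Min vertex cover
- Max independent set = 6 - 3 = 3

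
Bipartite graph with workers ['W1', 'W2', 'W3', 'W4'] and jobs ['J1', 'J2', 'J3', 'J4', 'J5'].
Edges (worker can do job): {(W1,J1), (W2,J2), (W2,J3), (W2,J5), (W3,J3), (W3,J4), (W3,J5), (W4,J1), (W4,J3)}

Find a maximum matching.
Matching: {(W1,J1), (W2,J2), (W3,J5), (W4,J3)}

Maximum matching (size 4):
  W1 → J1
  W2 → J2
  W3 → J5
  W4 → J3

Each worker is assigned to at most one job, and each job to at most one worker.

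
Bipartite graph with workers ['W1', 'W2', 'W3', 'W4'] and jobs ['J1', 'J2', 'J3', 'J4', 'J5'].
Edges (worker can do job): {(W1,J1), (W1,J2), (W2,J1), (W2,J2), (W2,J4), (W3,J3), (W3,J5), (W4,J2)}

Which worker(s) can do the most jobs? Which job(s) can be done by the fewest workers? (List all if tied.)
Most versatile: W2 (3 jobs); Least covered: J3, J4, J5 (1 workers)

Worker degrees (jobs they can do): W1:2, W2:3, W3:2, W4:1
Job degrees (workers who can do it): J1:2, J2:3, J3:1, J4:1, J5:1

Maximum worker degree is 3, achieved by: W2
Minimum job degree is 1, achieved by: J3, J4, J5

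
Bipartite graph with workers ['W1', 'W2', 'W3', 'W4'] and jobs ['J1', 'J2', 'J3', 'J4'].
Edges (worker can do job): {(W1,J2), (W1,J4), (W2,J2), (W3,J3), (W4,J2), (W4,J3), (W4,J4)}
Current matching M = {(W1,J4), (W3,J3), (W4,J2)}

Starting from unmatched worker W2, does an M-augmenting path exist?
No augmenting path from W2

Alternating search from W2 reaches jobs: {J2, J3, J4}.
Every reachable job is already matched in M, and following those matched edges back to workers exposes no further unvisited jobs.
No M-augmenting path from W2 exists.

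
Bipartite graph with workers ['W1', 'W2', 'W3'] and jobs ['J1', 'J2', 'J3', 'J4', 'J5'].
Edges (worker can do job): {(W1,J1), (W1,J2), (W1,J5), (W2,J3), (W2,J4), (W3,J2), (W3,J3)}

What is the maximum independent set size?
Maximum independent set = 5

By König's theorem:
- Min vertex cover = Max matching = 3
- Max independent set = Total vertices - Min vertex cover
- Max independent set = 8 - 3 = 5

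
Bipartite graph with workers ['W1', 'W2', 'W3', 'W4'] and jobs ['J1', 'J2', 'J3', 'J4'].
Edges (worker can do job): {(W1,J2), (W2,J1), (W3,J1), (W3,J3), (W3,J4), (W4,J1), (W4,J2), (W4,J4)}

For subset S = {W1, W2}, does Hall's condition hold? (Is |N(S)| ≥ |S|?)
Yes: |N(S)| = 2, |S| = 2

Subset S = {W1, W2}
Neighbors N(S) = {J1, J2}

|N(S)| = 2, |S| = 2
Hall's condition: |N(S)| ≥ |S| is satisfied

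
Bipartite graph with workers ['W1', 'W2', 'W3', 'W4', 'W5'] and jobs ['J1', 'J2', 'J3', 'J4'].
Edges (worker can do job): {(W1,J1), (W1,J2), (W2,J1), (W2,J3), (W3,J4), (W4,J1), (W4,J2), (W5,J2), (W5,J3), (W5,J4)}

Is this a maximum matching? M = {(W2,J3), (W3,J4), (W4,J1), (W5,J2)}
Yes, size 4 is maximum

Proposed matching has size 4.
Maximum matching size for this graph: 4.

This is a maximum matching.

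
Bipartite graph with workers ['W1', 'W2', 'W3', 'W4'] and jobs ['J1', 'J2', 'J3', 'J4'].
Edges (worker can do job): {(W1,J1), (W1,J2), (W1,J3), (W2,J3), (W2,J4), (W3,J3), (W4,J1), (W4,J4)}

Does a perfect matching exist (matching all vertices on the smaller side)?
Yes, perfect matching exists (size 4)

Perfect matching: {(W1,J2), (W2,J4), (W3,J3), (W4,J1)}
All 4 vertices on the smaller side are matched.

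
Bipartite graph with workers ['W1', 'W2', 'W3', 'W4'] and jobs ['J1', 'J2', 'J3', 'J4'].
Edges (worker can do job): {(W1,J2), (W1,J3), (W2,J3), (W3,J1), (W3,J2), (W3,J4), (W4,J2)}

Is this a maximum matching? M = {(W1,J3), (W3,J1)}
No, size 2 is not maximum

Proposed matching has size 2.
Maximum matching size for this graph: 3.

This is NOT maximum - can be improved to size 3.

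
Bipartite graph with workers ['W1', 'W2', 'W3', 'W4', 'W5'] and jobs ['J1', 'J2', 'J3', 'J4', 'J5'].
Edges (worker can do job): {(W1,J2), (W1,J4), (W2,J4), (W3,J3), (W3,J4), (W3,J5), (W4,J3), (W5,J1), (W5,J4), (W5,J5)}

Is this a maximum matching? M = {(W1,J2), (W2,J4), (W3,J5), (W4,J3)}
No, size 4 is not maximum

Proposed matching has size 4.
Maximum matching size for this graph: 5.

This is NOT maximum - can be improved to size 5.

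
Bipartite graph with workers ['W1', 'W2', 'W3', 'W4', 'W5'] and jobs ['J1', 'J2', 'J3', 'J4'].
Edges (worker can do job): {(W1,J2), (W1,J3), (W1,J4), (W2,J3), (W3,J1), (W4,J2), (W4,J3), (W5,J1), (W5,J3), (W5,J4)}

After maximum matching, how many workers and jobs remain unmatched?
Unmatched: 1 workers, 0 jobs

Maximum matching size: 4
Workers: 5 total, 4 matched, 1 unmatched
Jobs: 4 total, 4 matched, 0 unmatched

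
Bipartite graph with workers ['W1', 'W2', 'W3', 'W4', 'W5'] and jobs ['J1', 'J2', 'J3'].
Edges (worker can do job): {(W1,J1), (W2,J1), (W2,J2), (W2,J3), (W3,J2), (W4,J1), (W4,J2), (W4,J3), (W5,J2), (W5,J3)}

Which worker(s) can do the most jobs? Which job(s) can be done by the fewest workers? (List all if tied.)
Most versatile: W2, W4 (3 jobs); Least covered: J1, J3 (3 workers)

Worker degrees (jobs they can do): W1:1, W2:3, W3:1, W4:3, W5:2
Job degrees (workers who can do it): J1:3, J2:4, J3:3

Maximum worker degree is 3, achieved by: W2, W4
Minimum job degree is 3, achieved by: J1, J3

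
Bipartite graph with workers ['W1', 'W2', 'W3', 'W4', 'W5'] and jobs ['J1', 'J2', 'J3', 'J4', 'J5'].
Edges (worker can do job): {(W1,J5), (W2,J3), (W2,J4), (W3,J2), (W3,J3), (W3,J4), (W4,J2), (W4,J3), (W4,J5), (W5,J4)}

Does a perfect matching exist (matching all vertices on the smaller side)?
No, maximum matching has size 4 < 5

Maximum matching has size 4, need 5 for perfect matching.
Unmatched workers: ['W1']
Unmatched jobs: ['J1']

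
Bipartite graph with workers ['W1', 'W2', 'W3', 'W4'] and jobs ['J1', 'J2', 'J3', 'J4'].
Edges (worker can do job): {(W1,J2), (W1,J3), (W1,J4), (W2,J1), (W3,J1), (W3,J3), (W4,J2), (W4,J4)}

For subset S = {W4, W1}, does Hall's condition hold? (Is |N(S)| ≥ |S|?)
Yes: |N(S)| = 3, |S| = 2

Subset S = {W4, W1}
Neighbors N(S) = {J2, J3, J4}

|N(S)| = 3, |S| = 2
Hall's condition: |N(S)| ≥ |S| is satisfied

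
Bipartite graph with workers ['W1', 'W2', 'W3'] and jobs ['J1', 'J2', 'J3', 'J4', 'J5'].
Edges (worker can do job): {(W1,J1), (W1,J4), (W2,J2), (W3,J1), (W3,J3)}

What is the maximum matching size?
Maximum matching size = 3

Maximum matching: {(W1,J4), (W2,J2), (W3,J1)}
Size: 3

This assigns 3 workers to 3 distinct jobs.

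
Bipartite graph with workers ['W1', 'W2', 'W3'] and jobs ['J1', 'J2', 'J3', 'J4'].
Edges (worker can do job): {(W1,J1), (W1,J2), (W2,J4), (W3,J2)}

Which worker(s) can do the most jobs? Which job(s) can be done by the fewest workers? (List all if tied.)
Most versatile: W1 (2 jobs); Least covered: J3 (0 workers)

Worker degrees (jobs they can do): W1:2, W2:1, W3:1
Job degrees (workers who can do it): J1:1, J2:2, J3:0, J4:1

Maximum worker degree is 2, achieved by: W1
Minimum job degree is 0, achieved by: J3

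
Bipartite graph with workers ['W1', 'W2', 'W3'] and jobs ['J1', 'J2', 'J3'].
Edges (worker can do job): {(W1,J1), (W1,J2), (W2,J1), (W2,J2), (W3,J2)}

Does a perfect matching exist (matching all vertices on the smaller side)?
No, maximum matching has size 2 < 3

Maximum matching has size 2, need 3 for perfect matching.
Unmatched workers: ['W2']
Unmatched jobs: ['J3']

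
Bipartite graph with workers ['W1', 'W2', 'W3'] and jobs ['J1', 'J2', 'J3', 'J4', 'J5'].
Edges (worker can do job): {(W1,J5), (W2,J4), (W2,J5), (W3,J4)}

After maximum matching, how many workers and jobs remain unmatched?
Unmatched: 1 workers, 3 jobs

Maximum matching size: 2
Workers: 3 total, 2 matched, 1 unmatched
Jobs: 5 total, 2 matched, 3 unmatched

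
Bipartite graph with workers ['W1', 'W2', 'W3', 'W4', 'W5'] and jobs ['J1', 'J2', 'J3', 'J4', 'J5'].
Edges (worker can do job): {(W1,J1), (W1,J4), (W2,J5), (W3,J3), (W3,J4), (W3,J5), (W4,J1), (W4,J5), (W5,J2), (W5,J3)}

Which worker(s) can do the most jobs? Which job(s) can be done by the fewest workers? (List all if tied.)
Most versatile: W3 (3 jobs); Least covered: J2 (1 workers)

Worker degrees (jobs they can do): W1:2, W2:1, W3:3, W4:2, W5:2
Job degrees (workers who can do it): J1:2, J2:1, J3:2, J4:2, J5:3

Maximum worker degree is 3, achieved by: W3
Minimum job degree is 1, achieved by: J2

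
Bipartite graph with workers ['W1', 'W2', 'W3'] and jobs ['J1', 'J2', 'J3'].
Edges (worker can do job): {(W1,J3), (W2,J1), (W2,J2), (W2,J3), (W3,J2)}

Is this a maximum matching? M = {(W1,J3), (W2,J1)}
No, size 2 is not maximum

Proposed matching has size 2.
Maximum matching size for this graph: 3.

This is NOT maximum - can be improved to size 3.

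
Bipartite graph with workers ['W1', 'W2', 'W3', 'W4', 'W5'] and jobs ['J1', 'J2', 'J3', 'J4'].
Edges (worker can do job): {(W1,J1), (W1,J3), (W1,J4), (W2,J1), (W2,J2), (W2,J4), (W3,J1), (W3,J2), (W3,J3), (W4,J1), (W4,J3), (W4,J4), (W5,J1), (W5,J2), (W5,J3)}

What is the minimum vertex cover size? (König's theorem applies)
Minimum vertex cover size = 4

By König's theorem: in bipartite graphs,
min vertex cover = max matching = 4

Maximum matching has size 4, so minimum vertex cover also has size 4.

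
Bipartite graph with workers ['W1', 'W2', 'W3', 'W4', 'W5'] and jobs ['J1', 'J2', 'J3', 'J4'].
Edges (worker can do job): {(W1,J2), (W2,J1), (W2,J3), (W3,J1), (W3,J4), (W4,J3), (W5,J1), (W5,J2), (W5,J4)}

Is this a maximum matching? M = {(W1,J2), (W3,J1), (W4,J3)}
No, size 3 is not maximum

Proposed matching has size 3.
Maximum matching size for this graph: 4.

This is NOT maximum - can be improved to size 4.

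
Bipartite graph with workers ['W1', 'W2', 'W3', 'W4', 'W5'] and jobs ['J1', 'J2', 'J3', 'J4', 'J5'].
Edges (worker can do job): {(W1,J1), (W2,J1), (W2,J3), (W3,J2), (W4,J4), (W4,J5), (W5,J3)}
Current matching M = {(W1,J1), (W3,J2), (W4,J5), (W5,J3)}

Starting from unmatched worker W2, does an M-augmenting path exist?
No augmenting path from W2

Alternating search from W2 reaches jobs: {J1, J3}.
Every reachable job is already matched in M, and following those matched edges back to workers exposes no further unvisited jobs.
No M-augmenting path from W2 exists.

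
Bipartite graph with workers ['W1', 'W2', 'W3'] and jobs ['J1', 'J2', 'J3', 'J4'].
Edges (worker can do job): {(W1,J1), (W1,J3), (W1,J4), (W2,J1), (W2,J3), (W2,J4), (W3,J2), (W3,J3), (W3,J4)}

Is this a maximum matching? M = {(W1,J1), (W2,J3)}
No, size 2 is not maximum

Proposed matching has size 2.
Maximum matching size for this graph: 3.

This is NOT maximum - can be improved to size 3.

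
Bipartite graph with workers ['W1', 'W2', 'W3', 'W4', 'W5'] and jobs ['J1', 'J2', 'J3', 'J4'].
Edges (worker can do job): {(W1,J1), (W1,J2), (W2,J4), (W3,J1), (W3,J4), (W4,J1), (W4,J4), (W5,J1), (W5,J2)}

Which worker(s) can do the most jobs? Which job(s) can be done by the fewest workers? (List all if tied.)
Most versatile: W1, W3, W4, W5 (2 jobs); Least covered: J3 (0 workers)

Worker degrees (jobs they can do): W1:2, W2:1, W3:2, W4:2, W5:2
Job degrees (workers who can do it): J1:4, J2:2, J3:0, J4:3

Maximum worker degree is 2, achieved by: W1, W3, W4, W5
Minimum job degree is 0, achieved by: J3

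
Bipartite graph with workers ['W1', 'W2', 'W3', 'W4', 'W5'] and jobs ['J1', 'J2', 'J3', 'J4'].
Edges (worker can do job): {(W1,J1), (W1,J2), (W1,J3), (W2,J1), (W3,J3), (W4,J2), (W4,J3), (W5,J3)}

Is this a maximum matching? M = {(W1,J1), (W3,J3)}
No, size 2 is not maximum

Proposed matching has size 2.
Maximum matching size for this graph: 3.

This is NOT maximum - can be improved to size 3.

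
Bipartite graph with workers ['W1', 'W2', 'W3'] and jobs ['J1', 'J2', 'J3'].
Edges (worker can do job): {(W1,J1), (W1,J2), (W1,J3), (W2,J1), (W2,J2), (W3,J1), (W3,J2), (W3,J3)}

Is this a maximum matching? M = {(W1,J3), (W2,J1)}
No, size 2 is not maximum

Proposed matching has size 2.
Maximum matching size for this graph: 3.

This is NOT maximum - can be improved to size 3.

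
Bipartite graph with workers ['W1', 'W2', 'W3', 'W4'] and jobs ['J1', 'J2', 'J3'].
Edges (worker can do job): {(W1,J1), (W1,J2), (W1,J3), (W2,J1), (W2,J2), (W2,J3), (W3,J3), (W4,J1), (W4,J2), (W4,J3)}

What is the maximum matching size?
Maximum matching size = 3

Maximum matching: {(W1,J2), (W3,J3), (W4,J1)}
Size: 3

This assigns 3 workers to 3 distinct jobs.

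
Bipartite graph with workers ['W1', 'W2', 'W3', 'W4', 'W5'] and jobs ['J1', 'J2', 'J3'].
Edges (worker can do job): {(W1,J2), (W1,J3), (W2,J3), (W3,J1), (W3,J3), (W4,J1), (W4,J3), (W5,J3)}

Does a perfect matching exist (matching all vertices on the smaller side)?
Yes, perfect matching exists (size 3)

Perfect matching: {(W1,J2), (W3,J3), (W4,J1)}
All 3 vertices on the smaller side are matched.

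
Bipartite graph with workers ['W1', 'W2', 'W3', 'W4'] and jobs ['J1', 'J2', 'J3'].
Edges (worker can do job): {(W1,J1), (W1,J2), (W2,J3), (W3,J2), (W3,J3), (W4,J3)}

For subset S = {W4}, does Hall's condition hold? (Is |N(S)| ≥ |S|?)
Yes: |N(S)| = 1, |S| = 1

Subset S = {W4}
Neighbors N(S) = {J3}

|N(S)| = 1, |S| = 1
Hall's condition: |N(S)| ≥ |S| is satisfied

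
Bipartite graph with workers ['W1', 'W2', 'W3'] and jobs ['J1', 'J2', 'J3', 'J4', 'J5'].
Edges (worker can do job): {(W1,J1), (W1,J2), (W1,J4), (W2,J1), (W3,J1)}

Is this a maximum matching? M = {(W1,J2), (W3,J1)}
Yes, size 2 is maximum

Proposed matching has size 2.
Maximum matching size for this graph: 2.

This is a maximum matching.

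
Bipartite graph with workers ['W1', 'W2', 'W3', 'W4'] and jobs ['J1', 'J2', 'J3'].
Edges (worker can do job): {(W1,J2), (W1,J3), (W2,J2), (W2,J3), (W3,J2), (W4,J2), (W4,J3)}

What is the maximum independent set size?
Maximum independent set = 5

By König's theorem:
- Min vertex cover = Max matching = 2
- Max independent set = Total vertices - Min vertex cover
- Max independent set = 7 - 2 = 5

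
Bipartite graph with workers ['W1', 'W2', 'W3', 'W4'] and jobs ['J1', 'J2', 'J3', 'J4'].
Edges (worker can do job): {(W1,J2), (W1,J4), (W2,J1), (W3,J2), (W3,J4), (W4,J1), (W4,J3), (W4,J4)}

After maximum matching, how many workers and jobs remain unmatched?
Unmatched: 0 workers, 0 jobs

Maximum matching size: 4
Workers: 4 total, 4 matched, 0 unmatched
Jobs: 4 total, 4 matched, 0 unmatched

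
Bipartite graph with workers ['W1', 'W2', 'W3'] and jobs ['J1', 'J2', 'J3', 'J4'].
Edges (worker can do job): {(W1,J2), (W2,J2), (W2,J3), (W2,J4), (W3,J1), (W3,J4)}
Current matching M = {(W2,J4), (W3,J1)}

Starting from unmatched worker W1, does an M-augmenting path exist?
Yes: W1 → J2

An M-augmenting path alternates non-matching / matching edges, starting and ending at unmatched vertices.
Path: W1 → J2
(J2 is unmatched in M, so the path is augmenting.)
Flipping edges along this path would increase |M| from 2 to 3.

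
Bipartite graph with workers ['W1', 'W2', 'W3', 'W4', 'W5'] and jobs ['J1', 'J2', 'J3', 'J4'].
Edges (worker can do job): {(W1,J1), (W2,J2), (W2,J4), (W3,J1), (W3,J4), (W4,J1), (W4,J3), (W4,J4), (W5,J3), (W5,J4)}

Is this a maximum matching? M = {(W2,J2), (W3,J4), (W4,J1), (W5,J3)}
Yes, size 4 is maximum

Proposed matching has size 4.
Maximum matching size for this graph: 4.

This is a maximum matching.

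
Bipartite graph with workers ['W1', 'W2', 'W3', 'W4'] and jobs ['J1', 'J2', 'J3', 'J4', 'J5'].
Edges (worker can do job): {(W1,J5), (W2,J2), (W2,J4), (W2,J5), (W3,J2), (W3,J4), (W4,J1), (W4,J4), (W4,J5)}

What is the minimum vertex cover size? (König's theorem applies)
Minimum vertex cover size = 4

By König's theorem: in bipartite graphs,
min vertex cover = max matching = 4

Maximum matching has size 4, so minimum vertex cover also has size 4.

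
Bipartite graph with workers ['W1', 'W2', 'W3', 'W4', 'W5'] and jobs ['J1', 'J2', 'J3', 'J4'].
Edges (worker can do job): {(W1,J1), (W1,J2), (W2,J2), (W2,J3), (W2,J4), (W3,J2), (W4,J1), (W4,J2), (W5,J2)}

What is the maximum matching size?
Maximum matching size = 3

Maximum matching: {(W2,J4), (W3,J2), (W4,J1)}
Size: 3

This assigns 3 workers to 3 distinct jobs.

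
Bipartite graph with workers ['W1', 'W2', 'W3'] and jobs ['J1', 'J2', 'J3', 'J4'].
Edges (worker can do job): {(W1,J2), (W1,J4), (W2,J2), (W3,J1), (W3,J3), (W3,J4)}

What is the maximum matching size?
Maximum matching size = 3

Maximum matching: {(W1,J4), (W2,J2), (W3,J1)}
Size: 3

This assigns 3 workers to 3 distinct jobs.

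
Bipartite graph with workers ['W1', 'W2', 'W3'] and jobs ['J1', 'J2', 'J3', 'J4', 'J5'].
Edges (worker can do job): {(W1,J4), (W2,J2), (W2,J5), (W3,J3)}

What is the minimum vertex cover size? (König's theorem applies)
Minimum vertex cover size = 3

By König's theorem: in bipartite graphs,
min vertex cover = max matching = 3

Maximum matching has size 3, so minimum vertex cover also has size 3.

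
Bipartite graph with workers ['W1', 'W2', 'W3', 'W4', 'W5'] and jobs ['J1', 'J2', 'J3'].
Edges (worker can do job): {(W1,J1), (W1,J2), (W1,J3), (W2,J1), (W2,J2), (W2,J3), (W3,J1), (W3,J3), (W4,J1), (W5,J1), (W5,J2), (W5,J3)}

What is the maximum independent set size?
Maximum independent set = 5

By König's theorem:
- Min vertex cover = Max matching = 3
- Max independent set = Total vertices - Min vertex cover
- Max independent set = 8 - 3 = 5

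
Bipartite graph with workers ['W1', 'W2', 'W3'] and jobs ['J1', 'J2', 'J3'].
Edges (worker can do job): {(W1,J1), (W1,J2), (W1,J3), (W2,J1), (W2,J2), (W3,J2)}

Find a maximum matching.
Matching: {(W1,J3), (W2,J1), (W3,J2)}

Maximum matching (size 3):
  W1 → J3
  W2 → J1
  W3 → J2

Each worker is assigned to at most one job, and each job to at most one worker.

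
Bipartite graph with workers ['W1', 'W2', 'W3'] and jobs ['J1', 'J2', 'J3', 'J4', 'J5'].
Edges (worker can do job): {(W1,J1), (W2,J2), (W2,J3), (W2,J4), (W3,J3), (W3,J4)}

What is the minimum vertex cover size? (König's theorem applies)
Minimum vertex cover size = 3

By König's theorem: in bipartite graphs,
min vertex cover = max matching = 3

Maximum matching has size 3, so minimum vertex cover also has size 3.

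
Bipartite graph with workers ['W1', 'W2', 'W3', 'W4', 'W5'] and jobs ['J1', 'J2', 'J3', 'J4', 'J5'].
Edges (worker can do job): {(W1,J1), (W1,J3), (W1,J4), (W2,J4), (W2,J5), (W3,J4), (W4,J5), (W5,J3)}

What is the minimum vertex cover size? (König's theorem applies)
Minimum vertex cover size = 4

By König's theorem: in bipartite graphs,
min vertex cover = max matching = 4

Maximum matching has size 4, so minimum vertex cover also has size 4.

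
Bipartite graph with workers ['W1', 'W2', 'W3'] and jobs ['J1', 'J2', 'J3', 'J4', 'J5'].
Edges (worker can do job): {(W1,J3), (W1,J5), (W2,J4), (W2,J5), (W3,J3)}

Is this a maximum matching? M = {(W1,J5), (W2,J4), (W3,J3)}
Yes, size 3 is maximum

Proposed matching has size 3.
Maximum matching size for this graph: 3.

This is a maximum matching.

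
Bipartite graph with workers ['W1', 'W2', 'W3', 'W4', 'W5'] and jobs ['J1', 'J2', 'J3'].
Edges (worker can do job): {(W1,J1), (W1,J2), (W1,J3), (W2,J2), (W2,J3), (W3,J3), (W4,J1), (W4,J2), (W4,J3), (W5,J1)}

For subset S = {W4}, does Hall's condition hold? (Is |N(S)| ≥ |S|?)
Yes: |N(S)| = 3, |S| = 1

Subset S = {W4}
Neighbors N(S) = {J1, J2, J3}

|N(S)| = 3, |S| = 1
Hall's condition: |N(S)| ≥ |S| is satisfied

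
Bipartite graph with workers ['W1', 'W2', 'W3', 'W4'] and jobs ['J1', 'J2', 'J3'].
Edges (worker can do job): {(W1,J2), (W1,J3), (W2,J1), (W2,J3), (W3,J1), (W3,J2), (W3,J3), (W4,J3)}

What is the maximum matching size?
Maximum matching size = 3

Maximum matching: {(W2,J1), (W3,J2), (W4,J3)}
Size: 3

This assigns 3 workers to 3 distinct jobs.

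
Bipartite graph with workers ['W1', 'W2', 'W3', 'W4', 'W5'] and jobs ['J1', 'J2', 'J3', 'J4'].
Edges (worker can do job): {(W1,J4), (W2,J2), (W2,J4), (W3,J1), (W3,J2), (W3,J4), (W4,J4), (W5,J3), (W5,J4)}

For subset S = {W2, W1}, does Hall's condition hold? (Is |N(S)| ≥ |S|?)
Yes: |N(S)| = 2, |S| = 2

Subset S = {W2, W1}
Neighbors N(S) = {J2, J4}

|N(S)| = 2, |S| = 2
Hall's condition: |N(S)| ≥ |S| is satisfied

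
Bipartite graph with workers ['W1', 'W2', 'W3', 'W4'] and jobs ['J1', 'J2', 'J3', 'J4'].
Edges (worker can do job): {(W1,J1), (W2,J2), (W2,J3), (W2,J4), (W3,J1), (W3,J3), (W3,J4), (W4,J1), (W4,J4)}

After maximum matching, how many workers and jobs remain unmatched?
Unmatched: 0 workers, 0 jobs

Maximum matching size: 4
Workers: 4 total, 4 matched, 0 unmatched
Jobs: 4 total, 4 matched, 0 unmatched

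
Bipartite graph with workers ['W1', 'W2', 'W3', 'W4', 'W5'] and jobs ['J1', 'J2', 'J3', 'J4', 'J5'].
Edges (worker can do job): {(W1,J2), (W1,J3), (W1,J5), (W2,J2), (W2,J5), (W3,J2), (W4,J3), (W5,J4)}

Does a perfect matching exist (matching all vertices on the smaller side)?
No, maximum matching has size 4 < 5

Maximum matching has size 4, need 5 for perfect matching.
Unmatched workers: ['W2']
Unmatched jobs: ['J1']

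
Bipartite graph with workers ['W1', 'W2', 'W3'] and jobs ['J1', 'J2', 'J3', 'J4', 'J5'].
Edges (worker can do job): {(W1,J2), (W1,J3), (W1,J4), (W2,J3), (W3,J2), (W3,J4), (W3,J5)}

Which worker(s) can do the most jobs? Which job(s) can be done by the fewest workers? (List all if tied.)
Most versatile: W1, W3 (3 jobs); Least covered: J1 (0 workers)

Worker degrees (jobs they can do): W1:3, W2:1, W3:3
Job degrees (workers who can do it): J1:0, J2:2, J3:2, J4:2, J5:1

Maximum worker degree is 3, achieved by: W1, W3
Minimum job degree is 0, achieved by: J1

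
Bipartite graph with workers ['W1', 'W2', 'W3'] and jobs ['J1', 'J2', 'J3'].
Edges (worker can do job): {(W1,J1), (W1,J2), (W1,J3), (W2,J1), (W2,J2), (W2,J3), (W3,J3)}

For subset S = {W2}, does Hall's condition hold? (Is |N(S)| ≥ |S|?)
Yes: |N(S)| = 3, |S| = 1

Subset S = {W2}
Neighbors N(S) = {J1, J2, J3}

|N(S)| = 3, |S| = 1
Hall's condition: |N(S)| ≥ |S| is satisfied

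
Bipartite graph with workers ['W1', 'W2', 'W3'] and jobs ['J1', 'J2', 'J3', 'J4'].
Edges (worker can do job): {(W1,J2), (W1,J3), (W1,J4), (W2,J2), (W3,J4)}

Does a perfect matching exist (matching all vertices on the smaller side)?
Yes, perfect matching exists (size 3)

Perfect matching: {(W1,J3), (W2,J2), (W3,J4)}
All 3 vertices on the smaller side are matched.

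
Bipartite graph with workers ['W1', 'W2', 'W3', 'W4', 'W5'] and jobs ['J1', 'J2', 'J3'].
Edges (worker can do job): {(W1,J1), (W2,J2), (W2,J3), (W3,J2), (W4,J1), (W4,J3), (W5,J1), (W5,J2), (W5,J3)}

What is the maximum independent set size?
Maximum independent set = 5

By König's theorem:
- Min vertex cover = Max matching = 3
- Max independent set = Total vertices - Min vertex cover
- Max independent set = 8 - 3 = 5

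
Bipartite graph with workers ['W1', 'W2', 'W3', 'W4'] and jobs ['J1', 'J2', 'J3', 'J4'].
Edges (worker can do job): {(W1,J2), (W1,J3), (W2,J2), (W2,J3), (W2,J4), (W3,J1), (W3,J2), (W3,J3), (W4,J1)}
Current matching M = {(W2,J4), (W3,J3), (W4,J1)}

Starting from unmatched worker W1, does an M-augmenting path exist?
Yes: W1 → J2

An M-augmenting path alternates non-matching / matching edges, starting and ending at unmatched vertices.
Path: W1 → J2
(J2 is unmatched in M, so the path is augmenting.)
Flipping edges along this path would increase |M| from 3 to 4.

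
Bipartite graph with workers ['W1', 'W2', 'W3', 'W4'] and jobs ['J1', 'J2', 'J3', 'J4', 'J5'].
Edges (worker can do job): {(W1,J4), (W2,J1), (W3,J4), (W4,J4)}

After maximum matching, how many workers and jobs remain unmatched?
Unmatched: 2 workers, 3 jobs

Maximum matching size: 2
Workers: 4 total, 2 matched, 2 unmatched
Jobs: 5 total, 2 matched, 3 unmatched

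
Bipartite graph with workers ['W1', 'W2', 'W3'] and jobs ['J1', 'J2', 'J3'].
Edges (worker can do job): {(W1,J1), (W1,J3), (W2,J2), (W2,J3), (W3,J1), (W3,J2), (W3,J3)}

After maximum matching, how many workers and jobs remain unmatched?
Unmatched: 0 workers, 0 jobs

Maximum matching size: 3
Workers: 3 total, 3 matched, 0 unmatched
Jobs: 3 total, 3 matched, 0 unmatched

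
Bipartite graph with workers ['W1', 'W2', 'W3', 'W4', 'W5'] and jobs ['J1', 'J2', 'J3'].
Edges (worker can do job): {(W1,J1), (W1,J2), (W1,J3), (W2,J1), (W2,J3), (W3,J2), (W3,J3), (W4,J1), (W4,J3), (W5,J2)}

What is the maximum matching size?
Maximum matching size = 3

Maximum matching: {(W1,J3), (W3,J2), (W4,J1)}
Size: 3

This assigns 3 workers to 3 distinct jobs.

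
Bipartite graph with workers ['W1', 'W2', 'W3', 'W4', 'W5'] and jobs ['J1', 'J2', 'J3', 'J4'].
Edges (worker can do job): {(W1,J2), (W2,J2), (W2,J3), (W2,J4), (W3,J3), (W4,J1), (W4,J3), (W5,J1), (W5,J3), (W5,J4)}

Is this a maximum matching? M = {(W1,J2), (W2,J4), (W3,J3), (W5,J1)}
Yes, size 4 is maximum

Proposed matching has size 4.
Maximum matching size for this graph: 4.

This is a maximum matching.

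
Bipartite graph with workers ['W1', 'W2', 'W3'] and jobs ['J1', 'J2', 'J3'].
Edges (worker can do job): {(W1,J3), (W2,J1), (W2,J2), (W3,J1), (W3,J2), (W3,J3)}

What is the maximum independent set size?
Maximum independent set = 3

By König's theorem:
- Min vertex cover = Max matching = 3
- Max independent set = Total vertices - Min vertex cover
- Max independent set = 6 - 3 = 3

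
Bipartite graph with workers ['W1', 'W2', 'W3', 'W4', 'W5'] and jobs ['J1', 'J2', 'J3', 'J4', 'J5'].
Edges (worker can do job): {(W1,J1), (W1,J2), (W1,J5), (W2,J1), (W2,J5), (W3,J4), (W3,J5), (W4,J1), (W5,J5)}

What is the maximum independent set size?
Maximum independent set = 6

By König's theorem:
- Min vertex cover = Max matching = 4
- Max independent set = Total vertices - Min vertex cover
- Max independent set = 10 - 4 = 6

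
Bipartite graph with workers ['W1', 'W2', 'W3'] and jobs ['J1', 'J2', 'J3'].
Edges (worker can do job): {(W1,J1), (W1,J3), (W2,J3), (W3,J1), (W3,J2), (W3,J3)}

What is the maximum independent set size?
Maximum independent set = 3

By König's theorem:
- Min vertex cover = Max matching = 3
- Max independent set = Total vertices - Min vertex cover
- Max independent set = 6 - 3 = 3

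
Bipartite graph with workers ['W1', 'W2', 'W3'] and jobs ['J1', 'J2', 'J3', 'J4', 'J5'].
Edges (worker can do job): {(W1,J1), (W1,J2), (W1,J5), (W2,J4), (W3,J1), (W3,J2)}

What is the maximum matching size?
Maximum matching size = 3

Maximum matching: {(W1,J1), (W2,J4), (W3,J2)}
Size: 3

This assigns 3 workers to 3 distinct jobs.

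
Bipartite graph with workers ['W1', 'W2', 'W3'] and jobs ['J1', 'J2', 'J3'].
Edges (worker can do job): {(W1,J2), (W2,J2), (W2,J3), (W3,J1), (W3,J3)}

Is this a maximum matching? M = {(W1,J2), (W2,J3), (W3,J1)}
Yes, size 3 is maximum

Proposed matching has size 3.
Maximum matching size for this graph: 3.

This is a maximum matching.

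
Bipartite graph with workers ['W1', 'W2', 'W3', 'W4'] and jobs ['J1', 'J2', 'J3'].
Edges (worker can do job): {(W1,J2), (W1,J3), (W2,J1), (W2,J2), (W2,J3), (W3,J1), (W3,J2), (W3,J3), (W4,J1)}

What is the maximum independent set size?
Maximum independent set = 4

By König's theorem:
- Min vertex cover = Max matching = 3
- Max independent set = Total vertices - Min vertex cover
- Max independent set = 7 - 3 = 4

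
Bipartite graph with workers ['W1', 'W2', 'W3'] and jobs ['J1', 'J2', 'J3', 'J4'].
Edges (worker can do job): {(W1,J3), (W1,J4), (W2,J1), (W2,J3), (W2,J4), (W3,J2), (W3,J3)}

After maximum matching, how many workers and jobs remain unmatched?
Unmatched: 0 workers, 1 jobs

Maximum matching size: 3
Workers: 3 total, 3 matched, 0 unmatched
Jobs: 4 total, 3 matched, 1 unmatched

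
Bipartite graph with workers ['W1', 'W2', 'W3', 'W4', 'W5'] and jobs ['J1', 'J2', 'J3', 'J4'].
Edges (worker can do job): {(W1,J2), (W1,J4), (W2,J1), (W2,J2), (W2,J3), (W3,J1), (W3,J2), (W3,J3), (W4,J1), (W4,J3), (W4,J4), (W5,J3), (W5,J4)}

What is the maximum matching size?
Maximum matching size = 4

Maximum matching: {(W1,J2), (W3,J1), (W4,J3), (W5,J4)}
Size: 4

This assigns 4 workers to 4 distinct jobs.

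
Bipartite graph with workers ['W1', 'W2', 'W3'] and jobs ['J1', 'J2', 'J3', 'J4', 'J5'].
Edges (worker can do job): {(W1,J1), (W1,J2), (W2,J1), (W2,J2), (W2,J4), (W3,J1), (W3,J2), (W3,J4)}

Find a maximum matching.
Matching: {(W1,J1), (W2,J2), (W3,J4)}

Maximum matching (size 3):
  W1 → J1
  W2 → J2
  W3 → J4

Each worker is assigned to at most one job, and each job to at most one worker.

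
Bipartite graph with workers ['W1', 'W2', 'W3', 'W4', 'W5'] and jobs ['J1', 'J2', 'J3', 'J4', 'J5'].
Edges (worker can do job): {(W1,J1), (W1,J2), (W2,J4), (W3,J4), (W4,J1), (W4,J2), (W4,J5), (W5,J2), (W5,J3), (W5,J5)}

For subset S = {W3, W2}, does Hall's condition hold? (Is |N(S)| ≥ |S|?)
No: |N(S)| = 1, |S| = 2

Subset S = {W3, W2}
Neighbors N(S) = {J4}

|N(S)| = 1, |S| = 2
Hall's condition: |N(S)| ≥ |S| is NOT satisfied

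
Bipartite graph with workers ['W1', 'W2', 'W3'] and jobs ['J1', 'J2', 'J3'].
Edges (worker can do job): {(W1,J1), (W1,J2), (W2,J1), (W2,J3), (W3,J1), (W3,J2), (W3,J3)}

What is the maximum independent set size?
Maximum independent set = 3

By König's theorem:
- Min vertex cover = Max matching = 3
- Max independent set = Total vertices - Min vertex cover
- Max independent set = 6 - 3 = 3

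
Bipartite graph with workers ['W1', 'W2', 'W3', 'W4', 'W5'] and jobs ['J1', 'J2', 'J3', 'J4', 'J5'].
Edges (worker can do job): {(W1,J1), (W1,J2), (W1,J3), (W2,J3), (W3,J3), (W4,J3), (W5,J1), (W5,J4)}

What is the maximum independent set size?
Maximum independent set = 7

By König's theorem:
- Min vertex cover = Max matching = 3
- Max independent set = Total vertices - Min vertex cover
- Max independent set = 10 - 3 = 7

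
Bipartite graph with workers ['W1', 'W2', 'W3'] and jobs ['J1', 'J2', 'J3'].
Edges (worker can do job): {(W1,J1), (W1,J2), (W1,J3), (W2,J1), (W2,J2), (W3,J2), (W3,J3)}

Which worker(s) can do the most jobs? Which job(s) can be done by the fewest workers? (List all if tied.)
Most versatile: W1 (3 jobs); Least covered: J1, J3 (2 workers)

Worker degrees (jobs they can do): W1:3, W2:2, W3:2
Job degrees (workers who can do it): J1:2, J2:3, J3:2

Maximum worker degree is 3, achieved by: W1
Minimum job degree is 2, achieved by: J1, J3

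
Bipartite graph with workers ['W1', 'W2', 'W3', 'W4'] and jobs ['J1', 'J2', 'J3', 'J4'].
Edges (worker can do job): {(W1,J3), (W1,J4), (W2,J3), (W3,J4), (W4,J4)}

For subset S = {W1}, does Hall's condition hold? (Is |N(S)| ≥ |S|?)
Yes: |N(S)| = 2, |S| = 1

Subset S = {W1}
Neighbors N(S) = {J3, J4}

|N(S)| = 2, |S| = 1
Hall's condition: |N(S)| ≥ |S| is satisfied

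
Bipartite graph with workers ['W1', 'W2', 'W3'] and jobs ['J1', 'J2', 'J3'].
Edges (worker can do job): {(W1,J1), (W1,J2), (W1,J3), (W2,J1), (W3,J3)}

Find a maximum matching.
Matching: {(W1,J2), (W2,J1), (W3,J3)}

Maximum matching (size 3):
  W1 → J2
  W2 → J1
  W3 → J3

Each worker is assigned to at most one job, and each job to at most one worker.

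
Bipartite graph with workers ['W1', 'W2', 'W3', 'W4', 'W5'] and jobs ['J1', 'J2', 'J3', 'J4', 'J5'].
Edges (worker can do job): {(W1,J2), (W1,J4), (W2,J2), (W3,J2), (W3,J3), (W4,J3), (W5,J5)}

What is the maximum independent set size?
Maximum independent set = 6

By König's theorem:
- Min vertex cover = Max matching = 4
- Max independent set = Total vertices - Min vertex cover
- Max independent set = 10 - 4 = 6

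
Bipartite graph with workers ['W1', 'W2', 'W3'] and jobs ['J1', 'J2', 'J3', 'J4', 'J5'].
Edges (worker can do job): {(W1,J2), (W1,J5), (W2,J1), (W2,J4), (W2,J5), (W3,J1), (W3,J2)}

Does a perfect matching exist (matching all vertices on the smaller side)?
Yes, perfect matching exists (size 3)

Perfect matching: {(W1,J5), (W2,J4), (W3,J1)}
All 3 vertices on the smaller side are matched.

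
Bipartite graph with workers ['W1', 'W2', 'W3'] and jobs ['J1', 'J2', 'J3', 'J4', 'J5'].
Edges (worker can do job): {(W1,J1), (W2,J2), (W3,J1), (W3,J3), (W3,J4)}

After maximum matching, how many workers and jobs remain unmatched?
Unmatched: 0 workers, 2 jobs

Maximum matching size: 3
Workers: 3 total, 3 matched, 0 unmatched
Jobs: 5 total, 3 matched, 2 unmatched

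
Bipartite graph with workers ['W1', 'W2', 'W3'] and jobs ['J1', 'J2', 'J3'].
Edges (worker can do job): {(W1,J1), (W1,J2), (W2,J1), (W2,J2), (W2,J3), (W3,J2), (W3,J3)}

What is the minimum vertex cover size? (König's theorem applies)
Minimum vertex cover size = 3

By König's theorem: in bipartite graphs,
min vertex cover = max matching = 3

Maximum matching has size 3, so minimum vertex cover also has size 3.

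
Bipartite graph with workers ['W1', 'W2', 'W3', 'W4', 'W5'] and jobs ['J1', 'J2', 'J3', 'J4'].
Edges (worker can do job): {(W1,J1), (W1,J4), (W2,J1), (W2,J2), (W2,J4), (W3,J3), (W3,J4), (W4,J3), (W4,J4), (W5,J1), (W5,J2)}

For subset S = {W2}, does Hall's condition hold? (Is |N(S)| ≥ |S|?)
Yes: |N(S)| = 3, |S| = 1

Subset S = {W2}
Neighbors N(S) = {J1, J2, J4}

|N(S)| = 3, |S| = 1
Hall's condition: |N(S)| ≥ |S| is satisfied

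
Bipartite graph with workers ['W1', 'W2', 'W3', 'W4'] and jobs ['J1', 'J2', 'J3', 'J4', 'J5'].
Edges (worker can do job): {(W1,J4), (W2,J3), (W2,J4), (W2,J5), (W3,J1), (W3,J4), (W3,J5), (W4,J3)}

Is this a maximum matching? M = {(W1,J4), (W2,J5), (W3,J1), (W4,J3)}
Yes, size 4 is maximum

Proposed matching has size 4.
Maximum matching size for this graph: 4.

This is a maximum matching.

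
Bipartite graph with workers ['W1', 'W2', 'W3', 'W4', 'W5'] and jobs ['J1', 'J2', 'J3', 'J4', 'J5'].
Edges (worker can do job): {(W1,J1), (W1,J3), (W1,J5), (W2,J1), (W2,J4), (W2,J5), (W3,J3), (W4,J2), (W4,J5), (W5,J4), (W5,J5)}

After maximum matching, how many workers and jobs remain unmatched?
Unmatched: 0 workers, 0 jobs

Maximum matching size: 5
Workers: 5 total, 5 matched, 0 unmatched
Jobs: 5 total, 5 matched, 0 unmatched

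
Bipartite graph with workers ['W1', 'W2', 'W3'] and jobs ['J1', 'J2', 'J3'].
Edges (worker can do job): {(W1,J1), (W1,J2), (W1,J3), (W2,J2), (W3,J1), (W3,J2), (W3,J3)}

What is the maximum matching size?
Maximum matching size = 3

Maximum matching: {(W1,J1), (W2,J2), (W3,J3)}
Size: 3

This assigns 3 workers to 3 distinct jobs.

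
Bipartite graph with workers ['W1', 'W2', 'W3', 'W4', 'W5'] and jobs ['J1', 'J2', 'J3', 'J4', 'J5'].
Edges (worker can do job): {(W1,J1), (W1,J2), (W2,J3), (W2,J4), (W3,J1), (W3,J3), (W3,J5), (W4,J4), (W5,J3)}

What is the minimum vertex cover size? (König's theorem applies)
Minimum vertex cover size = 4

By König's theorem: in bipartite graphs,
min vertex cover = max matching = 4

Maximum matching has size 4, so minimum vertex cover also has size 4.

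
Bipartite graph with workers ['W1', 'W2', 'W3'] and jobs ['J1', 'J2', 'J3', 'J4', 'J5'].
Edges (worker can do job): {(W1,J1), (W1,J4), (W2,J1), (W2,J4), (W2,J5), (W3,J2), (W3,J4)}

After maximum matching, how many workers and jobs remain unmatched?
Unmatched: 0 workers, 2 jobs

Maximum matching size: 3
Workers: 3 total, 3 matched, 0 unmatched
Jobs: 5 total, 3 matched, 2 unmatched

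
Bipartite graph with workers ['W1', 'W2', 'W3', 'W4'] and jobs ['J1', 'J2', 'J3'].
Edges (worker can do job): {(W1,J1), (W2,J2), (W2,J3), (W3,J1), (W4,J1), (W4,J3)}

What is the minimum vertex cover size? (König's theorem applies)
Minimum vertex cover size = 3

By König's theorem: in bipartite graphs,
min vertex cover = max matching = 3

Maximum matching has size 3, so minimum vertex cover also has size 3.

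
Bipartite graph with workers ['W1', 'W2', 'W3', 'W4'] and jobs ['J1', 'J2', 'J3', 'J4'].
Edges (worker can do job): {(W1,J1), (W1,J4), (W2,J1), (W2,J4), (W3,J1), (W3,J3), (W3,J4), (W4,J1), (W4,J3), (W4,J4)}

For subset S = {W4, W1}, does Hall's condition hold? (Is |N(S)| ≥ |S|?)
Yes: |N(S)| = 3, |S| = 2

Subset S = {W4, W1}
Neighbors N(S) = {J1, J3, J4}

|N(S)| = 3, |S| = 2
Hall's condition: |N(S)| ≥ |S| is satisfied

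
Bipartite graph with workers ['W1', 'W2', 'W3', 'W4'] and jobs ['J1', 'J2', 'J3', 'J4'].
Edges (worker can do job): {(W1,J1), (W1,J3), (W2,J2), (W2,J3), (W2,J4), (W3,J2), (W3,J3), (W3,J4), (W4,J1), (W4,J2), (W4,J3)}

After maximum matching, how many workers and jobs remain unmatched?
Unmatched: 0 workers, 0 jobs

Maximum matching size: 4
Workers: 4 total, 4 matched, 0 unmatched
Jobs: 4 total, 4 matched, 0 unmatched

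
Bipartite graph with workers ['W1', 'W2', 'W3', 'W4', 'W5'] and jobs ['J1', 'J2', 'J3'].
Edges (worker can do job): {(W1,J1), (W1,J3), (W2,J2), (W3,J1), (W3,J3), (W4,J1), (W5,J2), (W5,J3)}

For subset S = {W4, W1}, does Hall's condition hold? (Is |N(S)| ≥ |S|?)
Yes: |N(S)| = 2, |S| = 2

Subset S = {W4, W1}
Neighbors N(S) = {J1, J3}

|N(S)| = 2, |S| = 2
Hall's condition: |N(S)| ≥ |S| is satisfied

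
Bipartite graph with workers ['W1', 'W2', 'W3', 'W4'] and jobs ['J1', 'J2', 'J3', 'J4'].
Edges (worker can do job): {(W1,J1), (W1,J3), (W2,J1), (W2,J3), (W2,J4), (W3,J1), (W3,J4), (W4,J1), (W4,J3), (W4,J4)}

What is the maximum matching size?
Maximum matching size = 3

Maximum matching: {(W1,J3), (W3,J4), (W4,J1)}
Size: 3

This assigns 3 workers to 3 distinct jobs.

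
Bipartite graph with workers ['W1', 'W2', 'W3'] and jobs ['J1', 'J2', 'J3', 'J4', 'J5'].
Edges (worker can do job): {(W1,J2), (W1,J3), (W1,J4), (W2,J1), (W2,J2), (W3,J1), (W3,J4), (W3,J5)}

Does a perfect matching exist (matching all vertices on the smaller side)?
Yes, perfect matching exists (size 3)

Perfect matching: {(W1,J3), (W2,J2), (W3,J5)}
All 3 vertices on the smaller side are matched.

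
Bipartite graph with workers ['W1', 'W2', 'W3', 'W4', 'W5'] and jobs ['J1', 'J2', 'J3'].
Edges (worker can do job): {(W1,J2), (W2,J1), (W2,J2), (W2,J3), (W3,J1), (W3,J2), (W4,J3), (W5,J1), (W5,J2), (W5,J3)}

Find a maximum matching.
Matching: {(W3,J2), (W4,J3), (W5,J1)}

Maximum matching (size 3):
  W3 → J2
  W4 → J3
  W5 → J1

Each worker is assigned to at most one job, and each job to at most one worker.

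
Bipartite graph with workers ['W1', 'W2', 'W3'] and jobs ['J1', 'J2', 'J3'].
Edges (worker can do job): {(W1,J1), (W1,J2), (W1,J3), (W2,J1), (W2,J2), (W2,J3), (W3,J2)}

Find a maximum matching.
Matching: {(W1,J3), (W2,J1), (W3,J2)}

Maximum matching (size 3):
  W1 → J3
  W2 → J1
  W3 → J2

Each worker is assigned to at most one job, and each job to at most one worker.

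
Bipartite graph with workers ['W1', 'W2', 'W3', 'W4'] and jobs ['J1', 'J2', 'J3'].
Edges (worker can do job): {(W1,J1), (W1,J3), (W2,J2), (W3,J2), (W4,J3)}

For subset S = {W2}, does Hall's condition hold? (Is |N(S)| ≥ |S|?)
Yes: |N(S)| = 1, |S| = 1

Subset S = {W2}
Neighbors N(S) = {J2}

|N(S)| = 1, |S| = 1
Hall's condition: |N(S)| ≥ |S| is satisfied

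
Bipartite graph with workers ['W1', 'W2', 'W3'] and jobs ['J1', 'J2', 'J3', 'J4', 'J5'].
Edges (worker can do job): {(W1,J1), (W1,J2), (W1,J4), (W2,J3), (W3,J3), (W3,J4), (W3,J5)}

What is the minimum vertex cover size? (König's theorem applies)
Minimum vertex cover size = 3

By König's theorem: in bipartite graphs,
min vertex cover = max matching = 3

Maximum matching has size 3, so minimum vertex cover also has size 3.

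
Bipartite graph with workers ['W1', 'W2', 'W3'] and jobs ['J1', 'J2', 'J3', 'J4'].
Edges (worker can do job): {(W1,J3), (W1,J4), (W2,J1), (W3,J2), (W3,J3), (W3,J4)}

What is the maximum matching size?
Maximum matching size = 3

Maximum matching: {(W1,J3), (W2,J1), (W3,J4)}
Size: 3

This assigns 3 workers to 3 distinct jobs.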